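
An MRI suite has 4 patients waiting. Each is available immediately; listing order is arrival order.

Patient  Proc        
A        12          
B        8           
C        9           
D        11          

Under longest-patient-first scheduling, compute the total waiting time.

67

LPT (decreasing processing time): A D C B.
A: waits 0, runs 0→12
D: waits 12, runs 12→23
C: waits 23, runs 23→32
B: waits 32, runs 32→40
Sum = 0+12+23+32 = 67.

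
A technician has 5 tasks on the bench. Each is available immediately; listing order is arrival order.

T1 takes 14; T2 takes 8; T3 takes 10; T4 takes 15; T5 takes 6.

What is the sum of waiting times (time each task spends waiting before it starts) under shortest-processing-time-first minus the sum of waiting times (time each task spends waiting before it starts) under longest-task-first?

-48

SPT (increasing processing time): T5 T2 T3 T1 T4.
T5: waits 0, runs 0→6
T2: waits 6, runs 6→14
T3: waits 14, runs 14→24
T1: waits 24, runs 24→38
T4: waits 38, runs 38→53
Sum = 0+6+14+24+38 = 82.
LPT (decreasing processing time): T4 T1 T3 T2 T5.
T4: waits 0, runs 0→15
T1: waits 15, runs 15→29
T3: waits 29, runs 29→39
T2: waits 39, runs 39→47
T5: waits 47, runs 47→53
Sum = 0+15+29+39+47 = 130.
Difference = 82 − 130 = -48.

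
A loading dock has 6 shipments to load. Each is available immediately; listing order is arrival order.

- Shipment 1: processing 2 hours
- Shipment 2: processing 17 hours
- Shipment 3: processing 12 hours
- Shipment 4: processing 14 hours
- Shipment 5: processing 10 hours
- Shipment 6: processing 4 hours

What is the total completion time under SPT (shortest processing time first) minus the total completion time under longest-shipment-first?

SPT (increasing processing time): Shipment 1 Shipment 6 Shipment 5 Shipment 3 Shipment 4 Shipment 2.
Shipment 1: 0→2
Shipment 6: 2→6
Shipment 5: 6→16
Shipment 3: 16→28
Shipment 4: 28→42
Shipment 2: 42→59
Sum = 2+6+16+28+42+59 = 153.
LPT (decreasing processing time): Shipment 2 Shipment 4 Shipment 3 Shipment 5 Shipment 6 Shipment 1.
Shipment 2: 0→17
Shipment 4: 17→31
Shipment 3: 31→43
Shipment 5: 43→53
Shipment 6: 53→57
Shipment 1: 57→59
Sum = 17+31+43+53+57+59 = 260.
Difference = 153 − 260 = -107.

-107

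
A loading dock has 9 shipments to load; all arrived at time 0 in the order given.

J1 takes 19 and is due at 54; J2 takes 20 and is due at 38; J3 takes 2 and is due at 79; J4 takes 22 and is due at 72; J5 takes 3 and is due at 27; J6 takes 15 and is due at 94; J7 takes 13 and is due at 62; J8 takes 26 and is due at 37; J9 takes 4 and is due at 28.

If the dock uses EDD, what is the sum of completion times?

593

EDD (increasing due date): J5 J9 J8 J2 J1 J7 J4 J3 J6.
J5: 0→3
J9: 3→7
J8: 7→33
J2: 33→53
J1: 53→72
J7: 72→85
J4: 85→107
J3: 107→109
J6: 109→124
Sum = 3+7+33+53+72+85+107+109+124 = 593.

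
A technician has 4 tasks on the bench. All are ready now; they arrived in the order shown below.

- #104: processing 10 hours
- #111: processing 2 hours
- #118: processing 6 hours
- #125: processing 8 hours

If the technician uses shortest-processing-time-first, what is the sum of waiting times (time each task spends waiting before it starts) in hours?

SPT (increasing processing time): #111 #118 #125 #104.
#111: waits 0, runs 0→2
#118: waits 2, runs 2→8
#125: waits 8, runs 8→16
#104: waits 16, runs 16→26
Sum = 0+2+8+16 = 26.

26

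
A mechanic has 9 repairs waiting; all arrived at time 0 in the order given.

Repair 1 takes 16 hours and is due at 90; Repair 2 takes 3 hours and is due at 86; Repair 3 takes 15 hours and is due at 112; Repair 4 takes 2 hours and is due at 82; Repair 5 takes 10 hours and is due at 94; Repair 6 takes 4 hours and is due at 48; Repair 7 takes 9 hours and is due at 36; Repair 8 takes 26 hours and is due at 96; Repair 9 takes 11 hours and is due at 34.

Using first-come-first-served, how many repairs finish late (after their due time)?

FIFO (arrival order): Repair 1 Repair 2 Repair 3 Repair 4 Repair 5 Repair 6 Repair 7 Repair 8 Repair 9.
Repair 1: 0→16, due 90, tardiness 0
Repair 2: 16→19, due 86, tardiness 0
Repair 3: 19→34, due 112, tardiness 0
Repair 4: 34→36, due 82, tardiness 0
Repair 5: 36→46, due 94, tardiness 0
Repair 6: 46→50, due 48, tardiness 2
Repair 7: 50→59, due 36, tardiness 23
Repair 8: 59→85, due 96, tardiness 0
Repair 9: 85→96, due 34, tardiness 62
Late repairs: 3.

3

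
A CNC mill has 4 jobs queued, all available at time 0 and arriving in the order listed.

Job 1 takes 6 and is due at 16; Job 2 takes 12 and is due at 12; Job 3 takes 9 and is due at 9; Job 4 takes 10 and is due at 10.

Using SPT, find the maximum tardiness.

25

SPT (increasing processing time): Job 1 Job 3 Job 4 Job 2.
Job 1: 0→6, due 16, tardiness 0
Job 3: 6→15, due 9, tardiness 6
Job 4: 15→25, due 10, tardiness 15
Job 2: 25→37, due 12, tardiness 25
Maximum = 25.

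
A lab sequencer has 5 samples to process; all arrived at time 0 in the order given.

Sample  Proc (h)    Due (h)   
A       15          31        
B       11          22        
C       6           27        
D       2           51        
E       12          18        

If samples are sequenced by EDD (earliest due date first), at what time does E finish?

12

EDD (increasing due date): E B C A D.
E: 0→12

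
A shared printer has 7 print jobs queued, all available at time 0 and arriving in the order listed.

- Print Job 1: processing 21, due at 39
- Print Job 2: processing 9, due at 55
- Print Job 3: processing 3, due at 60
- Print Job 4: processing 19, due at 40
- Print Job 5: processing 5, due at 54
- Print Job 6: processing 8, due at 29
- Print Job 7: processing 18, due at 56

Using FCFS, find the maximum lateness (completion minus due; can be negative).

FIFO (arrival order): Print Job 1 Print Job 2 Print Job 3 Print Job 4 Print Job 5 Print Job 6 Print Job 7.
Print Job 1: 0→21, due 39, lateness -18
Print Job 2: 21→30, due 55, lateness -25
Print Job 3: 30→33, due 60, lateness -27
Print Job 4: 33→52, due 40, lateness 12
Print Job 5: 52→57, due 54, lateness 3
Print Job 6: 57→65, due 29, lateness 36
Print Job 7: 65→83, due 56, lateness 27
Maximum = 36.

36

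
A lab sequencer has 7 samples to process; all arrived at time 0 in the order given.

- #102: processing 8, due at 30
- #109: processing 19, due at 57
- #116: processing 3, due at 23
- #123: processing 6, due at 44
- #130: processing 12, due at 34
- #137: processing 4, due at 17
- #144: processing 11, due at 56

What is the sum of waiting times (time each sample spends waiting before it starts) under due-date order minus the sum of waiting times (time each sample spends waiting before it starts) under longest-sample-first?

EDD (increasing due date): #137 #116 #102 #130 #123 #144 #109.
#137: waits 0, runs 0→4
#116: waits 4, runs 4→7
#102: waits 7, runs 7→15
#130: waits 15, runs 15→27
#123: waits 27, runs 27→33
#144: waits 33, runs 33→44
#109: waits 44, runs 44→63
Sum = 0+4+7+15+27+33+44 = 130.
LPT (decreasing processing time): #109 #130 #144 #102 #123 #137 #116.
#109: waits 0, runs 0→19
#130: waits 19, runs 19→31
#144: waits 31, runs 31→42
#102: waits 42, runs 42→50
#123: waits 50, runs 50→56
#137: waits 56, runs 56→60
#116: waits 60, runs 60→63
Sum = 0+19+31+42+50+56+60 = 258.
Difference = 130 − 258 = -128.

-128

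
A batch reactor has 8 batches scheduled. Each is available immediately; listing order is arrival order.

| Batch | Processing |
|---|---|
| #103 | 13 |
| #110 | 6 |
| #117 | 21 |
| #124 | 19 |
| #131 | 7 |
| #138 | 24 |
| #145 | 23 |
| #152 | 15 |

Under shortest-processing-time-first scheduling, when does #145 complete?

104

SPT (increasing processing time): #110 #131 #103 #152 #124 #117 #145 #138.
#110: 0→6
#131: 6→13
#103: 13→26
#152: 26→41
#124: 41→60
#117: 60→81
#145: 81→104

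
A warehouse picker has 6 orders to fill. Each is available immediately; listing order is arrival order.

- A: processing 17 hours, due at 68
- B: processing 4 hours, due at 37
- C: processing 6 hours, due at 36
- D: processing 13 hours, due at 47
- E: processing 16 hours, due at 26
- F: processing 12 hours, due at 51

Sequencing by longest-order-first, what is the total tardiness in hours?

73

LPT (decreasing processing time): A E D F C B.
A: 0→17, due 68, tardiness 0
E: 17→33, due 26, tardiness 7
D: 33→46, due 47, tardiness 0
F: 46→58, due 51, tardiness 7
C: 58→64, due 36, tardiness 28
B: 64→68, due 37, tardiness 31
Sum = 0+7+0+7+28+31 = 73.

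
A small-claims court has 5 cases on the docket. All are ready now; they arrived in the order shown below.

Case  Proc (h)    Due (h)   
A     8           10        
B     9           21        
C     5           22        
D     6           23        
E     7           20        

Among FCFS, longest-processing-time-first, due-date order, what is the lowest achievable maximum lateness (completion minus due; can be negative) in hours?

FIFO (arrival order): A B C D E.
A: 0→8, due 10, lateness -2
B: 8→17, due 21, lateness -4
C: 17→22, due 22, lateness 0
D: 22→28, due 23, lateness 5
E: 28→35, due 20, lateness 15
Maximum = 15.
LPT (decreasing processing time): B A E D C.
B: 0→9, due 21, lateness -12
A: 9→17, due 10, lateness 7
E: 17→24, due 20, lateness 4
D: 24→30, due 23, lateness 7
C: 30→35, due 22, lateness 13
Maximum = 13.
EDD (increasing due date): A E B C D.
A: 0→8, due 10, lateness -2
E: 8→15, due 20, lateness -5
B: 15→24, due 21, lateness 3
C: 24→29, due 22, lateness 7
D: 29→35, due 23, lateness 12
Maximum = 12.
FIFO 15, LPT 13, EDD 12 → minimum 12.

12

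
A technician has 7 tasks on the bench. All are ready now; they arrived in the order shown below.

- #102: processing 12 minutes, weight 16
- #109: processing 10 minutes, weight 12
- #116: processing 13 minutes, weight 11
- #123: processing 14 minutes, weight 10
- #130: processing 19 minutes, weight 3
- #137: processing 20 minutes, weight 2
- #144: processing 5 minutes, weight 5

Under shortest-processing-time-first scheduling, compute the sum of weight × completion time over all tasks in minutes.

SPT (increasing processing time): #144 #109 #102 #116 #123 #130 #137.
#144: finishes 5, weight 5, w·C = 25
#109: finishes 15, weight 12, w·C = 180
#102: finishes 27, weight 16, w·C = 432
#116: finishes 40, weight 11, w·C = 440
#123: finishes 54, weight 10, w·C = 540
#130: finishes 73, weight 3, w·C = 219
#137: finishes 93, weight 2, w·C = 186
Sum = 25+180+432+440+540+219+186 = 2022.

2022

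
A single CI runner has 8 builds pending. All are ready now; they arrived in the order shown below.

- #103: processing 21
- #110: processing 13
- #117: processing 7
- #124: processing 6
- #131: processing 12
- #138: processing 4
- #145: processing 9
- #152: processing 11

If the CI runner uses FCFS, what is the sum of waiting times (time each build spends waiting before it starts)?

337

FIFO (arrival order): #103 #110 #117 #124 #131 #138 #145 #152.
#103: waits 0, runs 0→21
#110: waits 21, runs 21→34
#117: waits 34, runs 34→41
#124: waits 41, runs 41→47
#131: waits 47, runs 47→59
#138: waits 59, runs 59→63
#145: waits 63, runs 63→72
#152: waits 72, runs 72→83
Sum = 0+21+34+41+47+59+63+72 = 337.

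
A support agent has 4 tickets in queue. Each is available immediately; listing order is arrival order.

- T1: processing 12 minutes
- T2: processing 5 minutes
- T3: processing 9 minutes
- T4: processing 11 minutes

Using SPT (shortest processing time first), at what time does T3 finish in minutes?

SPT (increasing processing time): T2 T3 T4 T1.
T2: 0→5
T3: 5→14

14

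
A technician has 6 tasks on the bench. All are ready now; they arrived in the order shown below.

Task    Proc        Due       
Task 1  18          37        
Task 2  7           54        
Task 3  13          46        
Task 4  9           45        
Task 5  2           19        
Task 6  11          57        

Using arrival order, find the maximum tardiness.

FIFO (arrival order): Task 1 Task 2 Task 3 Task 4 Task 5 Task 6.
Task 1: 0→18, due 37, tardiness 0
Task 2: 18→25, due 54, tardiness 0
Task 3: 25→38, due 46, tardiness 0
Task 4: 38→47, due 45, tardiness 2
Task 5: 47→49, due 19, tardiness 30
Task 6: 49→60, due 57, tardiness 3
Maximum = 30.

30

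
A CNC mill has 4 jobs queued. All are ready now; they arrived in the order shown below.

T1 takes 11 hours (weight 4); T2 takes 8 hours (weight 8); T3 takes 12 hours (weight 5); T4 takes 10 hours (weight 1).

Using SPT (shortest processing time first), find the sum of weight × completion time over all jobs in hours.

403

SPT (increasing processing time): T2 T4 T1 T3.
T2: finishes 8, weight 8, w·C = 64
T4: finishes 18, weight 1, w·C = 18
T1: finishes 29, weight 4, w·C = 116
T3: finishes 41, weight 5, w·C = 205
Sum = 64+18+116+205 = 403.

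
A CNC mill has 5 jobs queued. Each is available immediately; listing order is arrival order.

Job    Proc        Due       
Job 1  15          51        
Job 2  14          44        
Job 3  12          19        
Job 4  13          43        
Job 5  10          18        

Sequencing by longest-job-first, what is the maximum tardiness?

46

LPT (decreasing processing time): Job 1 Job 2 Job 4 Job 3 Job 5.
Job 1: 0→15, due 51, tardiness 0
Job 2: 15→29, due 44, tardiness 0
Job 4: 29→42, due 43, tardiness 0
Job 3: 42→54, due 19, tardiness 35
Job 5: 54→64, due 18, tardiness 46
Maximum = 46.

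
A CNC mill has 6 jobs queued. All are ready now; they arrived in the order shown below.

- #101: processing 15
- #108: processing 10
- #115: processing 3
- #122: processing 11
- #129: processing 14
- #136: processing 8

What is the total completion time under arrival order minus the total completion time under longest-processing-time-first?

-32

FIFO (arrival order): #101 #108 #115 #122 #129 #136.
#101: 0→15
#108: 15→25
#115: 25→28
#122: 28→39
#129: 39→53
#136: 53→61
Sum = 15+25+28+39+53+61 = 221.
LPT (decreasing processing time): #101 #129 #122 #108 #136 #115.
#101: 0→15
#129: 15→29
#122: 29→40
#108: 40→50
#136: 50→58
#115: 58→61
Sum = 15+29+40+50+58+61 = 253.
Difference = 221 − 253 = -32.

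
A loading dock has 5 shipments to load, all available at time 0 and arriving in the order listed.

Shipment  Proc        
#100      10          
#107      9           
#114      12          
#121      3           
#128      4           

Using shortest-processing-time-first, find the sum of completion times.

90

SPT (increasing processing time): #121 #128 #107 #100 #114.
#121: 0→3
#128: 3→7
#107: 7→16
#100: 16→26
#114: 26→38
Sum = 3+7+16+26+38 = 90.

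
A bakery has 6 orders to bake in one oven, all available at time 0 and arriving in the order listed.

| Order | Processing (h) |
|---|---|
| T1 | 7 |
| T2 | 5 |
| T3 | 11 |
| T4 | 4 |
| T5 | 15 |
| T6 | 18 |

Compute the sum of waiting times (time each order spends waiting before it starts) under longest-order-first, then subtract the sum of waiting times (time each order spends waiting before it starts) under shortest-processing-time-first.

104

LPT (decreasing processing time): T6 T5 T3 T1 T2 T4.
T6: waits 0, runs 0→18
T5: waits 18, runs 18→33
T3: waits 33, runs 33→44
T1: waits 44, runs 44→51
T2: waits 51, runs 51→56
T4: waits 56, runs 56→60
Sum = 0+18+33+44+51+56 = 202.
SPT (increasing processing time): T4 T2 T1 T3 T5 T6.
T4: waits 0, runs 0→4
T2: waits 4, runs 4→9
T1: waits 9, runs 9→16
T3: waits 16, runs 16→27
T5: waits 27, runs 27→42
T6: waits 42, runs 42→60
Sum = 0+4+9+16+27+42 = 98.
Difference = 202 − 98 = 104.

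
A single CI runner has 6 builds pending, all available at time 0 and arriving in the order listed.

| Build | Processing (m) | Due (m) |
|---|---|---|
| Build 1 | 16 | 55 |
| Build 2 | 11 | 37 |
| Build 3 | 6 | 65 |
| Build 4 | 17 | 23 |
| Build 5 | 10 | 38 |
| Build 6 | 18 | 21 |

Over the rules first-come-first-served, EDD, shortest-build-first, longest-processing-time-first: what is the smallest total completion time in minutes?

FIFO (arrival order): Build 1 Build 2 Build 3 Build 4 Build 5 Build 6.
Build 1: 0→16
Build 2: 16→27
Build 3: 27→33
Build 4: 33→50
Build 5: 50→60
Build 6: 60→78
Sum = 16+27+33+50+60+78 = 264.
EDD (increasing due date): Build 6 Build 4 Build 2 Build 5 Build 1 Build 3.
Build 6: 0→18
Build 4: 18→35
Build 2: 35→46
Build 5: 46→56
Build 1: 56→72
Build 3: 72→78
Sum = 18+35+46+56+72+78 = 305.
SPT (increasing processing time): Build 3 Build 5 Build 2 Build 1 Build 4 Build 6.
Build 3: 0→6
Build 5: 6→16
Build 2: 16→27
Build 1: 27→43
Build 4: 43→60
Build 6: 60→78
Sum = 6+16+27+43+60+78 = 230.
LPT (decreasing processing time): Build 6 Build 4 Build 1 Build 2 Build 5 Build 3.
Build 6: 0→18
Build 4: 18→35
Build 1: 35→51
Build 2: 51→62
Build 5: 62→72
Build 3: 72→78
Sum = 18+35+51+62+72+78 = 316.
FIFO 264, EDD 305, SPT 230, LPT 316 → minimum 230.

230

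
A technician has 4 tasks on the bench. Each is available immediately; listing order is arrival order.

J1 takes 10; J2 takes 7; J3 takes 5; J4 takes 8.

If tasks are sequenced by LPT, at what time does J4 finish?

18

LPT (decreasing processing time): J1 J4 J2 J3.
J1: 0→10
J4: 10→18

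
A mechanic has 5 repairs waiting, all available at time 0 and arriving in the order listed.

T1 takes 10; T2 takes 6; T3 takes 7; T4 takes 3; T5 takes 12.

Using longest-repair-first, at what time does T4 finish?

38

LPT (decreasing processing time): T5 T1 T3 T2 T4.
T5: 0→12
T1: 12→22
T3: 22→29
T2: 29→35
T4: 35→38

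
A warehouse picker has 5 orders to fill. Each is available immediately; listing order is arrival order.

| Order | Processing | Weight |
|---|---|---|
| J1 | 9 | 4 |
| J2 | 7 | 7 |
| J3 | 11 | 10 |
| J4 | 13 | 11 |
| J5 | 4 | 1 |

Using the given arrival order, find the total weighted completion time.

902

FIFO (arrival order): J1 J2 J3 J4 J5.
J1: finishes 9, weight 4, w·C = 36
J2: finishes 16, weight 7, w·C = 112
J3: finishes 27, weight 10, w·C = 270
J4: finishes 40, weight 11, w·C = 440
J5: finishes 44, weight 1, w·C = 44
Sum = 36+112+270+440+44 = 902.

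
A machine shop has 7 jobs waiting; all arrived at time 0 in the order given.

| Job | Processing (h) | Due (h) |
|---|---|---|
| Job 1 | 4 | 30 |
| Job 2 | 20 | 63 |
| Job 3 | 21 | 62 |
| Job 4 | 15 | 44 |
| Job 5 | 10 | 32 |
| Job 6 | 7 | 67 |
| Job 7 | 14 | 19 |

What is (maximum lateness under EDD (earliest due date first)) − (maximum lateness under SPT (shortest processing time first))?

EDD (increasing due date): Job 7 Job 1 Job 5 Job 4 Job 3 Job 2 Job 6.
Job 7: 0→14, due 19, lateness -5
Job 1: 14→18, due 30, lateness -12
Job 5: 18→28, due 32, lateness -4
Job 4: 28→43, due 44, lateness -1
Job 3: 43→64, due 62, lateness 2
Job 2: 64→84, due 63, lateness 21
Job 6: 84→91, due 67, lateness 24
Maximum = 24.
SPT (increasing processing time): Job 1 Job 6 Job 5 Job 7 Job 4 Job 2 Job 3.
Job 1: 0→4, due 30, lateness -26
Job 6: 4→11, due 67, lateness -56
Job 5: 11→21, due 32, lateness -11
Job 7: 21→35, due 19, lateness 16
Job 4: 35→50, due 44, lateness 6
Job 2: 50→70, due 63, lateness 7
Job 3: 70→91, due 62, lateness 29
Maximum = 29.
Difference = 24 − 29 = -5.

-5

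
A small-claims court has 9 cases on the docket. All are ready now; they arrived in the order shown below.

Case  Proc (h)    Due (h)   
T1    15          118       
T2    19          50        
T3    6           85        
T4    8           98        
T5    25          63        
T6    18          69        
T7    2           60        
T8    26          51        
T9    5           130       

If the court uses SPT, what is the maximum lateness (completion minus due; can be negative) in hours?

73

SPT (increasing processing time): T7 T9 T3 T4 T1 T6 T2 T5 T8.
T7: 0→2, due 60, lateness -58
T9: 2→7, due 130, lateness -123
T3: 7→13, due 85, lateness -72
T4: 13→21, due 98, lateness -77
T1: 21→36, due 118, lateness -82
T6: 36→54, due 69, lateness -15
T2: 54→73, due 50, lateness 23
T5: 73→98, due 63, lateness 35
T8: 98→124, due 51, lateness 73
Maximum = 73.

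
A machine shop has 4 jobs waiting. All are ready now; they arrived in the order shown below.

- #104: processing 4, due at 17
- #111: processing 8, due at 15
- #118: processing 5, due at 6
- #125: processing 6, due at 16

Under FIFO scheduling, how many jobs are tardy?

2

FIFO (arrival order): #104 #111 #118 #125.
#104: 0→4, due 17, tardiness 0
#111: 4→12, due 15, tardiness 0
#118: 12→17, due 6, tardiness 11
#125: 17→23, due 16, tardiness 7
Late jobs: 2.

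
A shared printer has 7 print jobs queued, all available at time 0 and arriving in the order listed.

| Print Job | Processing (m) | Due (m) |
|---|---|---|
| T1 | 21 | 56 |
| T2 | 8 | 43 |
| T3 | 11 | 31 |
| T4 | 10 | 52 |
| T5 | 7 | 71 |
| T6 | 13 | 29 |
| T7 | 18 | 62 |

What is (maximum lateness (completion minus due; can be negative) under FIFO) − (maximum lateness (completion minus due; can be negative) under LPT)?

3

FIFO (arrival order): T1 T2 T3 T4 T5 T6 T7.
T1: 0→21, due 56, lateness -35
T2: 21→29, due 43, lateness -14
T3: 29→40, due 31, lateness 9
T4: 40→50, due 52, lateness -2
T5: 50→57, due 71, lateness -14
T6: 57→70, due 29, lateness 41
T7: 70→88, due 62, lateness 26
Maximum = 41.
LPT (decreasing processing time): T1 T7 T6 T3 T4 T2 T5.
T1: 0→21, due 56, lateness -35
T7: 21→39, due 62, lateness -23
T6: 39→52, due 29, lateness 23
T3: 52→63, due 31, lateness 32
T4: 63→73, due 52, lateness 21
T2: 73→81, due 43, lateness 38
T5: 81→88, due 71, lateness 17
Maximum = 38.
Difference = 41 − 38 = 3.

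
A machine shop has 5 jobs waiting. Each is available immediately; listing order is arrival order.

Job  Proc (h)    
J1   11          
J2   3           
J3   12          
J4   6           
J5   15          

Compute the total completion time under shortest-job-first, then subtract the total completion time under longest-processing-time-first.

SPT (increasing processing time): J2 J4 J1 J3 J5.
J2: 0→3
J4: 3→9
J1: 9→20
J3: 20→32
J5: 32→47
Sum = 3+9+20+32+47 = 111.
LPT (decreasing processing time): J5 J3 J1 J4 J2.
J5: 0→15
J3: 15→27
J1: 27→38
J4: 38→44
J2: 44→47
Sum = 15+27+38+44+47 = 171.
Difference = 111 − 171 = -60.

-60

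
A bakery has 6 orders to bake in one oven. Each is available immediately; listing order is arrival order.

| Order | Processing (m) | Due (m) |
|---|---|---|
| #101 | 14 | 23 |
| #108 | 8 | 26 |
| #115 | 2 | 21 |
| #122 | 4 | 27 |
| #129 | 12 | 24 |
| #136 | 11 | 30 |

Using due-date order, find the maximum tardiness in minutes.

EDD (increasing due date): #115 #101 #129 #108 #122 #136.
#115: 0→2, due 21, tardiness 0
#101: 2→16, due 23, tardiness 0
#129: 16→28, due 24, tardiness 4
#108: 28→36, due 26, tardiness 10
#122: 36→40, due 27, tardiness 13
#136: 40→51, due 30, tardiness 21
Maximum = 21.

21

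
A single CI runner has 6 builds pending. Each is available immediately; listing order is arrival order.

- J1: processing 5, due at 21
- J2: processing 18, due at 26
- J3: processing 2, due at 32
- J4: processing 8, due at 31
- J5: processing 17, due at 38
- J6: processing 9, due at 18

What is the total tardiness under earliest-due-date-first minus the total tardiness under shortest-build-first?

4

EDD (increasing due date): J6 J1 J2 J4 J3 J5.
J6: 0→9, due 18, tardiness 0
J1: 9→14, due 21, tardiness 0
J2: 14→32, due 26, tardiness 6
J4: 32→40, due 31, tardiness 9
J3: 40→42, due 32, tardiness 10
J5: 42→59, due 38, tardiness 21
Sum = 0+0+6+9+10+21 = 46.
SPT (increasing processing time): J3 J1 J4 J6 J5 J2.
J3: 0→2, due 32, tardiness 0
J1: 2→7, due 21, tardiness 0
J4: 7→15, due 31, tardiness 0
J6: 15→24, due 18, tardiness 6
J5: 24→41, due 38, tardiness 3
J2: 41→59, due 26, tardiness 33
Sum = 0+0+0+6+3+33 = 42.
Difference = 46 − 42 = 4.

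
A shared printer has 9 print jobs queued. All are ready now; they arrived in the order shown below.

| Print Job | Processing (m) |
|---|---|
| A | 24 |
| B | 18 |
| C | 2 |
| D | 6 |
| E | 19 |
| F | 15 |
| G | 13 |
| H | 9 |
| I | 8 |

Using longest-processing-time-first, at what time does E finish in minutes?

43

LPT (decreasing processing time): A E B F G H I D C.
A: 0→24
E: 24→43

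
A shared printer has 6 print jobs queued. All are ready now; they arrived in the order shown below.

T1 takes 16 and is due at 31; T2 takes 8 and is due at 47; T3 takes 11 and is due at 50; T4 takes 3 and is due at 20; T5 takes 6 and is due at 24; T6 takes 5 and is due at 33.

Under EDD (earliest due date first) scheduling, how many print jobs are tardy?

EDD (increasing due date): T4 T5 T1 T6 T2 T3.
T4: 0→3, due 20, tardiness 0
T5: 3→9, due 24, tardiness 0
T1: 9→25, due 31, tardiness 0
T6: 25→30, due 33, tardiness 0
T2: 30→38, due 47, tardiness 0
T3: 38→49, due 50, tardiness 0
Late print jobs: 0.

0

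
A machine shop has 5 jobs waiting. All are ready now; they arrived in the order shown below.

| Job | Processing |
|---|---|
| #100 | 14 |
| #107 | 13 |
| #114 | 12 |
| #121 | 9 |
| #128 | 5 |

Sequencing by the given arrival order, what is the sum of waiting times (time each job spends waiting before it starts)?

FIFO (arrival order): #100 #107 #114 #121 #128.
#100: waits 0, runs 0→14
#107: waits 14, runs 14→27
#114: waits 27, runs 27→39
#121: waits 39, runs 39→48
#128: waits 48, runs 48→53
Sum = 0+14+27+39+48 = 128.

128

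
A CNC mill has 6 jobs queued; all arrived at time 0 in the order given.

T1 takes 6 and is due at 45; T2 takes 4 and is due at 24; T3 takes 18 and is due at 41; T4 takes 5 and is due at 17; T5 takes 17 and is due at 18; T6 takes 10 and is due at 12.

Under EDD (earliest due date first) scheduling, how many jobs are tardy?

4

EDD (increasing due date): T6 T4 T5 T2 T3 T1.
T6: 0→10, due 12, tardiness 0
T4: 10→15, due 17, tardiness 0
T5: 15→32, due 18, tardiness 14
T2: 32→36, due 24, tardiness 12
T3: 36→54, due 41, tardiness 13
T1: 54→60, due 45, tardiness 15
Late jobs: 4.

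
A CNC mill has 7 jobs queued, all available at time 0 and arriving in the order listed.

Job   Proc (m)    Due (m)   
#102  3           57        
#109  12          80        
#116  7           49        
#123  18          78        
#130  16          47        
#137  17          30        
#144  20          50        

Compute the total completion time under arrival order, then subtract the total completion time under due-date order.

-85

FIFO (arrival order): #102 #109 #116 #123 #130 #137 #144.
#102: 0→3
#109: 3→15
#116: 15→22
#123: 22→40
#130: 40→56
#137: 56→73
#144: 73→93
Sum = 3+15+22+40+56+73+93 = 302.
EDD (increasing due date): #137 #130 #116 #144 #102 #123 #109.
#137: 0→17
#130: 17→33
#116: 33→40
#144: 40→60
#102: 60→63
#123: 63→81
#109: 81→93
Sum = 17+33+40+60+63+81+93 = 387.
Difference = 302 − 387 = -85.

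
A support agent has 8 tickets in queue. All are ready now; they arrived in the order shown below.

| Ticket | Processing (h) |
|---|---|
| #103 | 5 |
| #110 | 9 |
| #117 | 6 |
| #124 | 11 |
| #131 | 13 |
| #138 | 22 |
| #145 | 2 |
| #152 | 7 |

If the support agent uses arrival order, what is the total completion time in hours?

323

FIFO (arrival order): #103 #110 #117 #124 #131 #138 #145 #152.
#103: 0→5
#110: 5→14
#117: 14→20
#124: 20→31
#131: 31→44
#138: 44→66
#145: 66→68
#152: 68→75
Sum = 5+14+20+31+44+66+68+75 = 323.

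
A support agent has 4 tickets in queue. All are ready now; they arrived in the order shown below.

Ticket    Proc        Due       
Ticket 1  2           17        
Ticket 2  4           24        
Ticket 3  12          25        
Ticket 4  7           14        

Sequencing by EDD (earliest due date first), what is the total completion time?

EDD (increasing due date): Ticket 4 Ticket 1 Ticket 2 Ticket 3.
Ticket 4: 0→7
Ticket 1: 7→9
Ticket 2: 9→13
Ticket 3: 13→25
Sum = 7+9+13+25 = 54.

54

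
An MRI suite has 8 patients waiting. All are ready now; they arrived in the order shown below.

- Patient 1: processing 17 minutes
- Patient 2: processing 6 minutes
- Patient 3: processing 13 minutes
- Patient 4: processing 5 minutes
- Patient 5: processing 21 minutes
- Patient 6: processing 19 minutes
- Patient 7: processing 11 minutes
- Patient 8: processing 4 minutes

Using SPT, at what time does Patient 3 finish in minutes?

39

SPT (increasing processing time): Patient 8 Patient 4 Patient 2 Patient 7 Patient 3 Patient 1 Patient 6 Patient 5.
Patient 8: 0→4
Patient 4: 4→9
Patient 2: 9→15
Patient 7: 15→26
Patient 3: 26→39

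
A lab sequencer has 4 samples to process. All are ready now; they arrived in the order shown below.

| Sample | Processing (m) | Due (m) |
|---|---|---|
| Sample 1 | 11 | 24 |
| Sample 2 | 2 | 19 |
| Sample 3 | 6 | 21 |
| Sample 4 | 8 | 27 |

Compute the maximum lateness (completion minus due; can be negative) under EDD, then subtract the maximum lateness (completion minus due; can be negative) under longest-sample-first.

-8

EDD (increasing due date): Sample 2 Sample 3 Sample 1 Sample 4.
Sample 2: 0→2, due 19, lateness -17
Sample 3: 2→8, due 21, lateness -13
Sample 1: 8→19, due 24, lateness -5
Sample 4: 19→27, due 27, lateness 0
Maximum = 0.
LPT (decreasing processing time): Sample 1 Sample 4 Sample 3 Sample 2.
Sample 1: 0→11, due 24, lateness -13
Sample 4: 11→19, due 27, lateness -8
Sample 3: 19→25, due 21, lateness 4
Sample 2: 25→27, due 19, lateness 8
Maximum = 8.
Difference = 0 − 8 = -8.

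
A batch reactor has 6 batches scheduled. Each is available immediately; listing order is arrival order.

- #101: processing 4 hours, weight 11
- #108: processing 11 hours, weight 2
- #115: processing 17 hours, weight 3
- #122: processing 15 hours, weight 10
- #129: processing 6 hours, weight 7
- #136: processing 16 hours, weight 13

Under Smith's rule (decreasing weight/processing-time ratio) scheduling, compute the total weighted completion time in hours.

WSPT (decreasing weight/processing-time ratio): #101 #129 #136 #122 #108 #115.
#101: finishes 4, weight 11, w·C = 44
#129: finishes 10, weight 7, w·C = 70
#136: finishes 26, weight 13, w·C = 338
#122: finishes 41, weight 10, w·C = 410
#108: finishes 52, weight 2, w·C = 104
#115: finishes 69, weight 3, w·C = 207
Sum = 44+70+338+410+104+207 = 1173.

1173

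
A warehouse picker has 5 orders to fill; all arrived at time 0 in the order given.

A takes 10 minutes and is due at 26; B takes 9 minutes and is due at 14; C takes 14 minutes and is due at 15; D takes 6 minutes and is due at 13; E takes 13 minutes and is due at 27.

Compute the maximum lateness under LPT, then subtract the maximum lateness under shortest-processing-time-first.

2

LPT (decreasing processing time): C E A B D.
C: 0→14, due 15, lateness -1
E: 14→27, due 27, lateness 0
A: 27→37, due 26, lateness 11
B: 37→46, due 14, lateness 32
D: 46→52, due 13, lateness 39
Maximum = 39.
SPT (increasing processing time): D B A E C.
D: 0→6, due 13, lateness -7
B: 6→15, due 14, lateness 1
A: 15→25, due 26, lateness -1
E: 25→38, due 27, lateness 11
C: 38→52, due 15, lateness 37
Maximum = 37.
Difference = 39 − 37 = 2.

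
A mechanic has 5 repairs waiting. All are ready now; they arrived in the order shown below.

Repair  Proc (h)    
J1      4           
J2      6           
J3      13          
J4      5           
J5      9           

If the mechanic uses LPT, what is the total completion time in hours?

LPT (decreasing processing time): J3 J5 J2 J4 J1.
J3: 0→13
J5: 13→22
J2: 22→28
J4: 28→33
J1: 33→37
Sum = 13+22+28+33+37 = 133.

133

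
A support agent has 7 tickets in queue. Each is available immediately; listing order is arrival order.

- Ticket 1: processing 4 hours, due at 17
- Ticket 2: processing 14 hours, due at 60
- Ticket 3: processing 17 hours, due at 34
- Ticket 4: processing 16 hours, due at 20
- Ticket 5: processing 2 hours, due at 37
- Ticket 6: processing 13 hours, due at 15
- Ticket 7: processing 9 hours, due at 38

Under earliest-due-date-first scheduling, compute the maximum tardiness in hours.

23

EDD (increasing due date): Ticket 6 Ticket 1 Ticket 4 Ticket 3 Ticket 5 Ticket 7 Ticket 2.
Ticket 6: 0→13, due 15, tardiness 0
Ticket 1: 13→17, due 17, tardiness 0
Ticket 4: 17→33, due 20, tardiness 13
Ticket 3: 33→50, due 34, tardiness 16
Ticket 5: 50→52, due 37, tardiness 15
Ticket 7: 52→61, due 38, tardiness 23
Ticket 2: 61→75, due 60, tardiness 15
Maximum = 23.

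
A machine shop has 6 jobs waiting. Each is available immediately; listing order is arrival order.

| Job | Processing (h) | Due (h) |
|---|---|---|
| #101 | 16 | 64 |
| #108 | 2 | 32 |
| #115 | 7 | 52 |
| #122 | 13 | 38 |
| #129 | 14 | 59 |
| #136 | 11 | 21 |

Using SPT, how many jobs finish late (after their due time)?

SPT (increasing processing time): #108 #115 #136 #122 #129 #101.
#108: 0→2, due 32, tardiness 0
#115: 2→9, due 52, tardiness 0
#136: 9→20, due 21, tardiness 0
#122: 20→33, due 38, tardiness 0
#129: 33→47, due 59, tardiness 0
#101: 47→63, due 64, tardiness 0
Late jobs: 0.

0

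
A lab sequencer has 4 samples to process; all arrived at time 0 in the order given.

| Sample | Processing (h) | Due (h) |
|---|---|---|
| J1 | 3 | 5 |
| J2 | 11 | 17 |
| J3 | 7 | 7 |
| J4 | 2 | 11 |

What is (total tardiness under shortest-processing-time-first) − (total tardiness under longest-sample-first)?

-28

SPT (increasing processing time): J4 J1 J3 J2.
J4: 0→2, due 11, tardiness 0
J1: 2→5, due 5, tardiness 0
J3: 5→12, due 7, tardiness 5
J2: 12→23, due 17, tardiness 6
Sum = 0+0+5+6 = 11.
LPT (decreasing processing time): J2 J3 J1 J4.
J2: 0→11, due 17, tardiness 0
J3: 11→18, due 7, tardiness 11
J1: 18→21, due 5, tardiness 16
J4: 21→23, due 11, tardiness 12
Sum = 0+11+16+12 = 39.
Difference = 11 − 39 = -28.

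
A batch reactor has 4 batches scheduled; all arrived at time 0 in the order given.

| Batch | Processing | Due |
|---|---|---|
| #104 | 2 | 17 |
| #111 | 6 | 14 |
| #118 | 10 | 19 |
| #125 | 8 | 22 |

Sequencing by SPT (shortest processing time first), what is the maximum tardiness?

SPT (increasing processing time): #104 #111 #125 #118.
#104: 0→2, due 17, tardiness 0
#111: 2→8, due 14, tardiness 0
#125: 8→16, due 22, tardiness 0
#118: 16→26, due 19, tardiness 7
Maximum = 7.

7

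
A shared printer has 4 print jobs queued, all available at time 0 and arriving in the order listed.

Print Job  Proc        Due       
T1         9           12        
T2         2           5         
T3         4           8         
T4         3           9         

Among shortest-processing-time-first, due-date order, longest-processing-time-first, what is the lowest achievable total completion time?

34

SPT (increasing processing time): T2 T4 T3 T1.
T2: 0→2
T4: 2→5
T3: 5→9
T1: 9→18
Sum = 2+5+9+18 = 34.
EDD (increasing due date): T2 T3 T4 T1.
T2: 0→2
T3: 2→6
T4: 6→9
T1: 9→18
Sum = 2+6+9+18 = 35.
LPT (decreasing processing time): T1 T3 T4 T2.
T1: 0→9
T3: 9→13
T4: 13→16
T2: 16→18
Sum = 9+13+16+18 = 56.
SPT 34, EDD 35, LPT 56 → minimum 34.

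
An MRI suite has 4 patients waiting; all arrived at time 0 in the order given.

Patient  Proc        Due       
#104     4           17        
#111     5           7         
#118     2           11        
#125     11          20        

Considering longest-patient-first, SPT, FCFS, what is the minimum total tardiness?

4

LPT (decreasing processing time): #125 #111 #104 #118.
#125: 0→11, due 20, tardiness 0
#111: 11→16, due 7, tardiness 9
#104: 16→20, due 17, tardiness 3
#118: 20→22, due 11, tardiness 11
Sum = 0+9+3+11 = 23.
SPT (increasing processing time): #118 #104 #111 #125.
#118: 0→2, due 11, tardiness 0
#104: 2→6, due 17, tardiness 0
#111: 6→11, due 7, tardiness 4
#125: 11→22, due 20, tardiness 2
Sum = 0+0+4+2 = 6.
FIFO (arrival order): #104 #111 #118 #125.
#104: 0→4, due 17, tardiness 0
#111: 4→9, due 7, tardiness 2
#118: 9→11, due 11, tardiness 0
#125: 11→22, due 20, tardiness 2
Sum = 0+2+0+2 = 4.
LPT 23, SPT 6, FIFO 4 → minimum 4.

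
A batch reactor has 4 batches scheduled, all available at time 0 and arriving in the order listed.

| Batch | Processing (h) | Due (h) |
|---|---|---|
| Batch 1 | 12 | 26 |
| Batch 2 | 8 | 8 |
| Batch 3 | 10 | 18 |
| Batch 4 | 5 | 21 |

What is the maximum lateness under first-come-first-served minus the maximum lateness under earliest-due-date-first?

5

FIFO (arrival order): Batch 1 Batch 2 Batch 3 Batch 4.
Batch 1: 0→12, due 26, lateness -14
Batch 2: 12→20, due 8, lateness 12
Batch 3: 20→30, due 18, lateness 12
Batch 4: 30→35, due 21, lateness 14
Maximum = 14.
EDD (increasing due date): Batch 2 Batch 3 Batch 4 Batch 1.
Batch 2: 0→8, due 8, lateness 0
Batch 3: 8→18, due 18, lateness 0
Batch 4: 18→23, due 21, lateness 2
Batch 1: 23→35, due 26, lateness 9
Maximum = 9.
Difference = 14 − 9 = 5.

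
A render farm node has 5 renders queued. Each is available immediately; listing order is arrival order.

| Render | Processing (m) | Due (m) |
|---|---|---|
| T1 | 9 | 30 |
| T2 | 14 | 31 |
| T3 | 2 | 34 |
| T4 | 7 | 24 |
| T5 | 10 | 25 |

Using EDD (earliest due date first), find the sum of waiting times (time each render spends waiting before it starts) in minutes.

EDD (increasing due date): T4 T5 T1 T2 T3.
T4: waits 0, runs 0→7
T5: waits 7, runs 7→17
T1: waits 17, runs 17→26
T2: waits 26, runs 26→40
T3: waits 40, runs 40→42
Sum = 0+7+17+26+40 = 90.

90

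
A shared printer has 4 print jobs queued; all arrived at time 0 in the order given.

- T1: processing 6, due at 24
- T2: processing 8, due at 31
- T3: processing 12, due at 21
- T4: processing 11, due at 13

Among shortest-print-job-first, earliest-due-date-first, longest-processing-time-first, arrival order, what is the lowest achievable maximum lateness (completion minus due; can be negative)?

6

SPT (increasing processing time): T1 T2 T4 T3.
T1: 0→6, due 24, lateness -18
T2: 6→14, due 31, lateness -17
T4: 14→25, due 13, lateness 12
T3: 25→37, due 21, lateness 16
Maximum = 16.
EDD (increasing due date): T4 T3 T1 T2.
T4: 0→11, due 13, lateness -2
T3: 11→23, due 21, lateness 2
T1: 23→29, due 24, lateness 5
T2: 29→37, due 31, lateness 6
Maximum = 6.
LPT (decreasing processing time): T3 T4 T2 T1.
T3: 0→12, due 21, lateness -9
T4: 12→23, due 13, lateness 10
T2: 23→31, due 31, lateness 0
T1: 31→37, due 24, lateness 13
Maximum = 13.
FIFO (arrival order): T1 T2 T3 T4.
T1: 0→6, due 24, lateness -18
T2: 6→14, due 31, lateness -17
T3: 14→26, due 21, lateness 5
T4: 26→37, due 13, lateness 24
Maximum = 24.
SPT 16, EDD 6, LPT 13, FIFO 24 → minimum 6.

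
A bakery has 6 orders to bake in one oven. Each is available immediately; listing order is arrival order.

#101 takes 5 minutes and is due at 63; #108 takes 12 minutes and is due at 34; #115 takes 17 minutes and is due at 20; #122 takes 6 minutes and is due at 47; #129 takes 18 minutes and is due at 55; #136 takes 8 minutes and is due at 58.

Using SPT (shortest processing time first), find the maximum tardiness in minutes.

28

SPT (increasing processing time): #101 #122 #136 #108 #115 #129.
#101: 0→5, due 63, tardiness 0
#122: 5→11, due 47, tardiness 0
#136: 11→19, due 58, tardiness 0
#108: 19→31, due 34, tardiness 0
#115: 31→48, due 20, tardiness 28
#129: 48→66, due 55, tardiness 11
Maximum = 28.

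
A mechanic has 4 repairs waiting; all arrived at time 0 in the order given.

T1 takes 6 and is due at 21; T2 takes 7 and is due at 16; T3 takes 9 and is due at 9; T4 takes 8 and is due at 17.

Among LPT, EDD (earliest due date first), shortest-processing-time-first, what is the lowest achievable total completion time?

LPT (decreasing processing time): T3 T4 T2 T1.
T3: 0→9
T4: 9→17
T2: 17→24
T1: 24→30
Sum = 9+17+24+30 = 80.
EDD (increasing due date): T3 T2 T4 T1.
T3: 0→9
T2: 9→16
T4: 16→24
T1: 24→30
Sum = 9+16+24+30 = 79.
SPT (increasing processing time): T1 T2 T4 T3.
T1: 0→6
T2: 6→13
T4: 13→21
T3: 21→30
Sum = 6+13+21+30 = 70.
LPT 80, EDD 79, SPT 70 → minimum 70.

70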